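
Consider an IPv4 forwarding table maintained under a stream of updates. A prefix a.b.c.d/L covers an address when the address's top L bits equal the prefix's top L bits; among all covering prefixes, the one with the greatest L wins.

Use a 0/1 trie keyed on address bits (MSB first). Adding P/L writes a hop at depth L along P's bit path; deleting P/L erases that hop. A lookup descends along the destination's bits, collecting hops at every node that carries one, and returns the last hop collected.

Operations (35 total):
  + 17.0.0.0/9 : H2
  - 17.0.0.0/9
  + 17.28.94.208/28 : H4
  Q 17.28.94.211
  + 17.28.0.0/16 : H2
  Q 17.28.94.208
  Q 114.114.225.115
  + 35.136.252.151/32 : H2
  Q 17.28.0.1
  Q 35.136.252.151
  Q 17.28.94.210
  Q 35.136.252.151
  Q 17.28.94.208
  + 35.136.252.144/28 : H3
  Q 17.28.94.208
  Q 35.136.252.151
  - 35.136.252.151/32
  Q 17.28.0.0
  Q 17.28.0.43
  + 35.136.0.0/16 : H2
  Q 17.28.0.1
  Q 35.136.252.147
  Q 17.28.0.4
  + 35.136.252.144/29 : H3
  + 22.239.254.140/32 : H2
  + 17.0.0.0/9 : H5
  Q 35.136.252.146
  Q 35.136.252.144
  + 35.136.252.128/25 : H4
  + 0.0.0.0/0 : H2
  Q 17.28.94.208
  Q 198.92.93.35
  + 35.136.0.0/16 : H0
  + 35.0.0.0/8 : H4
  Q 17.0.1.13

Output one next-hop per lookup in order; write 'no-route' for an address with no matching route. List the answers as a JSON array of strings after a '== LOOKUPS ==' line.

Apply in order:
  add 17.0.0.0/9 -> H2 at depth 9
  - 17.0.0.0/9 clear@9
  add 17.28.94.208/28 -> H4 at depth 28
  Q 17.28.94.211: descend 0001000100011100010111101101 ; hops seen [H4] ; pick H4
  add 17.28.0.0/16 -> H2 at depth 16
  Q 17.28.94.208: descend 0001000100011100010111101101 ; hops seen [H2,H4] ; pick H4
  Q 114.114.225.115: descend 0 ; hops seen [∅] ; pick no-route
  add 35.136.252.151/32 -> H2 at depth 32
  Q 17.28.0.1: descend 00010001000111000 ; hops seen [H2] ; pick H2
  Q 35.136.252.151: descend 00100011100010001111110010010111 ; hops seen [H2] ; pick H2
  Q 17.28.94.210: descend 0001000100011100010111101101 ; hops seen [H2,H4] ; pick H4
  Q 35.136.252.151: descend 00100011100010001111110010010111 ; hops seen [H2] ; pick H2
  Q 17.28.94.208: descend 0001000100011100010111101101 ; hops seen [H2,H4] ; pick H4
  add 35.136.252.144/28 -> H3 at depth 28
  Q 17.28.94.208: descend 0001000100011100010111101101 ; hops seen [H2,H4] ; pick H4
  Q 35.136.252.151: descend 00100011100010001111110010010111 ; hops seen [H3,H2] ; pick H2
  - 35.136.252.151/32 clear@32
  Q 17.28.0.0: descend 00010001000111000 ; hops seen [H2] ; pick H2
  Q 17.28.0.43: descend 00010001000111000 ; hops seen [H2] ; pick H2
  add 35.136.0.0/16 -> H2 at depth 16
  Q 17.28.0.1: descend 00010001000111000 ; hops seen [H2] ; pick H2
  Q 35.136.252.147: descend 00100011100010001111110010010 ; hops seen [H2,H3] ; pick H3
  Q 17.28.0.4: descend 00010001000111000 ; hops seen [H2] ; pick H2
  add 35.136.252.144/29 -> H3 at depth 29
  add 22.239.254.140/32 -> H2 at depth 32
  add 17.0.0.0/9 -> H5 at depth 9
  Q 35.136.252.146: descend 00100011100010001111110010010 ; hops seen [H2,H3,H3] ; pick H3
  Q 35.136.252.144: descend 00100011100010001111110010010 ; hops seen [H2,H3,H3] ; pick H3
  add 35.136.252.128/25 -> H4 at depth 25
  add 0.0.0.0/0 -> H2 at depth 0
  Q 17.28.94.208: descend 0001000100011100010111101101 ; hops seen [H2,H5,H2,H4] ; pick H4
  Q 198.92.93.35: descend ε ; hops seen [H2] ; pick H2
  add 35.136.0.0/16 -> H0 at depth 16
  add 35.0.0.0/8 -> H4 at depth 8
  Q 17.0.1.13: descend 00010001000 ; hops seen [H2,H5] ; pick H5

== LOOKUPS ==
["H4","H4","no-route","H2","H2","H4","H2","H4","H4","H2","H2","H2","H2","H3","H2","H3","H3","H4","H2","H5"]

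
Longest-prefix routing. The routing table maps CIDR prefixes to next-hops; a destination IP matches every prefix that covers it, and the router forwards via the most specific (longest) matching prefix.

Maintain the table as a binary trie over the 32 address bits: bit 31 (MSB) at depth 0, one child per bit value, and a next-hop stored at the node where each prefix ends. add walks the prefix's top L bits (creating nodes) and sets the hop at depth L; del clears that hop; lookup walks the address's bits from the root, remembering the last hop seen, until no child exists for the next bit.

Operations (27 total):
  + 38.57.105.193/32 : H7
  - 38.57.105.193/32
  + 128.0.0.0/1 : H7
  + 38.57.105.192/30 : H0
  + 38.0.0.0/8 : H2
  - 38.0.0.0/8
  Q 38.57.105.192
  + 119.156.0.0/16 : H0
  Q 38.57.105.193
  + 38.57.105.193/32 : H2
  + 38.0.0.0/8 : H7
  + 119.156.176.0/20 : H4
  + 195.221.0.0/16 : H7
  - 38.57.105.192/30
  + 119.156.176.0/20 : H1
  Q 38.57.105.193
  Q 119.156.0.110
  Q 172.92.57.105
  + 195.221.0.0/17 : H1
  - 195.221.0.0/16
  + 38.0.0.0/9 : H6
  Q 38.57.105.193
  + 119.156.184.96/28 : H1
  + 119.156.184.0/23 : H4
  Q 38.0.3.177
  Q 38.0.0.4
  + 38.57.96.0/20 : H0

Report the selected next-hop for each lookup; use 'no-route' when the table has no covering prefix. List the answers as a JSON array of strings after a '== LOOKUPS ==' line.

Process each operation:
  + 38.57.105.193/32 (H7) depth=32
  - 38.57.105.193/32 clear@32
  + 128.0.0.0/1 (H7) depth=1
  + 38.57.105.192/30 (H0) depth=30
  + 38.0.0.0/8 (H2) depth=8
  - 38.0.0.0/8 clear@8
  Q 38.57.105.192: descend 0010011000111001011010011100000 ; hops seen [H0] ; pick H0
  + 119.156.0.0/16 (H0) depth=16
  Q 38.57.105.193: descend 00100110001110010110100111000001 ; hops seen [H0] ; pick H0
  + 38.57.105.193/32 (H2) depth=32
  + 38.0.0.0/8 (H7) depth=8
  + 119.156.176.0/20 (H4) depth=20
  + 195.221.0.0/16 (H7) depth=16
  - 38.57.105.192/30 clear@30
  + 119.156.176.0/20 (H1) depth=20
  Q 38.57.105.193: descend 00100110001110010110100111000001 ; hops seen [H7,H2] ; pick H2
  Q 119.156.0.110: descend 0111011110011100 ; hops seen [H0] ; pick H0
  Q 172.92.57.105: descend 1 ; hops seen [H7] ; pick H7
  + 195.221.0.0/17 (H1) depth=17
  - 195.221.0.0/16 clear@16
  + 38.0.0.0/9 (H6) depth=9
  Q 38.57.105.193: descend 00100110001110010110100111000001 ; hops seen [H7,H6,H2] ; pick H2
  + 119.156.184.96/28 (H1) depth=28
  + 119.156.184.0/23 (H4) depth=23
  Q 38.0.3.177: descend 0010011000 ; hops seen [H7,H6] ; pick H6
  Q 38.0.0.4: descend 0010011000 ; hops seen [H7,H6] ; pick H6
  + 38.57.96.0/20 (H0) depth=20

== LOOKUPS ==
["H0","H0","H2","H0","H7","H2","H6","H6"]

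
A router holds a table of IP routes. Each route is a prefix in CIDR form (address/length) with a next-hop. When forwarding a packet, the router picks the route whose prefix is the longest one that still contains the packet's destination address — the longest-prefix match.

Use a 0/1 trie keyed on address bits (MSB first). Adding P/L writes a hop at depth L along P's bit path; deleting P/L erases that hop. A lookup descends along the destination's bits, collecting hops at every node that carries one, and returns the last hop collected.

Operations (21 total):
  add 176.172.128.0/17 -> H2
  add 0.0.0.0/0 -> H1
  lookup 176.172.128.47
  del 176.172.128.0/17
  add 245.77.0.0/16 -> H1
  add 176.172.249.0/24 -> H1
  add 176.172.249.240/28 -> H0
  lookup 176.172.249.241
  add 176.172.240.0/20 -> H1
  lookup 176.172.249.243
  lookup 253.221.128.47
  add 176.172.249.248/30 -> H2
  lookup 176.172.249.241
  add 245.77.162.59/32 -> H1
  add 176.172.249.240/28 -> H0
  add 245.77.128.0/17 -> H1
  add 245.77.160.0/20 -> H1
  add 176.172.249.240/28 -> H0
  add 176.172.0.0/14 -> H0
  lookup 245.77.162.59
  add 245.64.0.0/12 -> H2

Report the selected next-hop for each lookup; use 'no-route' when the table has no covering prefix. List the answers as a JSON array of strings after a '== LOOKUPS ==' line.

Apply in order:
  + 176.172.128.0/17 (H2) depth=17
  + 0.0.0.0/0 (H1) depth=0
  lookup 176.172.128.47: bits 10110000101011001 walk d0:H1→d1:-→d2:-→d3:-→d4:-→d5:-→d6:-→d7:-→d8:-→d9:-→d10:-→d11:-→d12:-→d13:-→d14:-→d15:-→d16:-→d17:H2 -> H2
  del 176.172.128.0/17 (clear depth 17)
  + 245.77.0.0/16 (H1) depth=16
  + 176.172.249.0/24 (H1) depth=24
  + 176.172.249.240/28 (H0) depth=28
  lookup 176.172.249.241: bits 1011000010101100111110011111 walk d0:H1→d1:-→d2:-→d3:-→d4:-→d5:-→d6:-→d7:-→d8:-→d9:-→d10:-→d11:-→d12:-→d13:-→d14:-→d15:-→d16:-→d17:-→d18:-→d19:-→d20:-→d21:-→d22:-→d23:-→d24:H1→d25:-→d26:-→d27:-→d28:H0 -> H0
  + 176.172.240.0/20 (H1) depth=20
  lookup 176.172.249.243: bits 1011000010101100111110011111 walk d0:H1→d1:-→d2:-→d3:-→d4:-→d5:-→d6:-→d7:-→d8:-→d9:-→d10:-→d11:-→d12:-→d13:-→d14:-→d15:-→d16:-→d17:-→d18:-→d19:-→d20:H1→d21:-→d22:-→d23:-→d24:H1→d25:-→d26:-→d27:-→d28:H0 -> H0
  lookup 253.221.128.47: bits 1111 walk d0:H1→d1:-→d2:-→d3:-→d4:- -> H1
  + 176.172.249.248/30 (H2) depth=30
  lookup 176.172.249.241: bits 1011000010101100111110011111 walk d0:H1→d1:-→d2:-→d3:-→d4:-→d5:-→d6:-→d7:-→d8:-→d9:-→d10:-→d11:-→d12:-→d13:-→d14:-→d15:-→d16:-→d17:-→d18:-→d19:-→d20:H1→d21:-→d22:-→d23:-→d24:H1→d25:-→d26:-→d27:-→d28:H0 -> H0
  + 245.77.162.59/32 (H1) depth=32
  + 176.172.249.240/28 (H0) depth=28
  + 245.77.128.0/17 (H1) depth=17
  + 245.77.160.0/20 (H1) depth=20
  + 176.172.249.240/28 (H0) depth=28
  + 176.172.0.0/14 (H0) depth=14
  lookup 245.77.162.59: bits 11110101010011011010001000111011 walk d0:H1→d1:-→d2:-→d3:-→d4:-→d5:-→d6:-→d7:-→d8:-→d9:-→d10:-→d11:-→d12:-→d13:-→d14:-→d15:-→d16:H1→d17:H1→d18:-→d19:-→d20:H1→d21:-→d22:-→d23:-→d24:-→d25:-→d26:-→d27:-→d28:-→d29:-→d30:-→d31:-→d32:H1 -> H1
  + 245.64.0.0/12 (H2) depth=12

== LOOKUPS ==
["H2","H0","H0","H1","H0","H1"]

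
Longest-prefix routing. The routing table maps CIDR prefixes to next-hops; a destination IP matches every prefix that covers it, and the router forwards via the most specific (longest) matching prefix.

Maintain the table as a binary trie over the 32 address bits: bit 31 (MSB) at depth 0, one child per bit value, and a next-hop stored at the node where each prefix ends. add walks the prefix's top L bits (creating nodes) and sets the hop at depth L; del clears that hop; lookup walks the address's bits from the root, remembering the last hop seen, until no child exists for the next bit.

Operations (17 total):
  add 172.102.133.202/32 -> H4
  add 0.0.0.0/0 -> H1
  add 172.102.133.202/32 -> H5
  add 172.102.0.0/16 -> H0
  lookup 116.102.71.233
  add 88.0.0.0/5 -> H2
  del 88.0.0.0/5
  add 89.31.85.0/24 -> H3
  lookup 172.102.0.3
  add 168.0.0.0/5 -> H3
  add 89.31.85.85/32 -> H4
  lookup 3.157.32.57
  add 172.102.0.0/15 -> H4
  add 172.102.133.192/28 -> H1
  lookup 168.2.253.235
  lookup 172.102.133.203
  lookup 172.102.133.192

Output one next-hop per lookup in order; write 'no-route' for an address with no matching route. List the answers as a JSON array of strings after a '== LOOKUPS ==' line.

Trace:
  add 172.102.133.202/32 -> H4 at depth 32
  add 0.0.0.0/0 -> H1 at depth 0
  add 172.102.133.202/32 -> H5 at depth 32
  add 172.102.0.0/16 -> H0 at depth 16
  ? 116.102.71.233  path d0:H1  best=H1
  add 88.0.0.0/5 -> H2 at depth 5
  del 88.0.0.0/5 (clear depth 5)
  add 89.31.85.0/24 -> H3 at depth 24
  ? 172.102.0.3  path d0:H1→d1:-→d2:-→d3:-→d4:-→d5:-→d6:-→d7:-→d8:-→d9:-→d10:-→d11:-→d12:-→d13:-→d14:-→d15:-→d16:H0  best=H0
  add 168.0.0.0/5 -> H3 at depth 5
  add 89.31.85.85/32 -> H4 at depth 32
  ? 3.157.32.57  path d0:H1→d1:-  best=H1
  add 172.102.0.0/15 -> H4 at depth 15
  add 172.102.133.192/28 -> H1 at depth 28
  ? 168.2.253.235  path d0:H1→d1:-→d2:-→d3:-→d4:-→d5:H3  best=H3
  ? 172.102.133.203  path d0:H1→d1:-→d2:-→d3:-→d4:-→d5:H3→d6:-→d7:-→d8:-→d9:-→d10:-→d11:-→d12:-→d13:-→d14:-→d15:H4→d16:H0→d17:-→d18:-→d19:-→d20:-→d21:-→d22:-→d23:-→d24:-→d25:-→d26:-→d27:-→d28:H1→d29:-→d30:-→d31:-  best=H1
  ? 172.102.133.192  path d0:H1→d1:-→d2:-→d3:-→d4:-→d5:H3→d6:-→d7:-→d8:-→d9:-→d10:-→d11:-→d12:-→d13:-→d14:-→d15:H4→d16:H0→d17:-→d18:-→d19:-→d20:-→d21:-→d22:-→d23:-→d24:-→d25:-→d26:-→d27:-→d28:H1  best=H1

== LOOKUPS ==
["H1","H0","H1","H3","H1","H1"]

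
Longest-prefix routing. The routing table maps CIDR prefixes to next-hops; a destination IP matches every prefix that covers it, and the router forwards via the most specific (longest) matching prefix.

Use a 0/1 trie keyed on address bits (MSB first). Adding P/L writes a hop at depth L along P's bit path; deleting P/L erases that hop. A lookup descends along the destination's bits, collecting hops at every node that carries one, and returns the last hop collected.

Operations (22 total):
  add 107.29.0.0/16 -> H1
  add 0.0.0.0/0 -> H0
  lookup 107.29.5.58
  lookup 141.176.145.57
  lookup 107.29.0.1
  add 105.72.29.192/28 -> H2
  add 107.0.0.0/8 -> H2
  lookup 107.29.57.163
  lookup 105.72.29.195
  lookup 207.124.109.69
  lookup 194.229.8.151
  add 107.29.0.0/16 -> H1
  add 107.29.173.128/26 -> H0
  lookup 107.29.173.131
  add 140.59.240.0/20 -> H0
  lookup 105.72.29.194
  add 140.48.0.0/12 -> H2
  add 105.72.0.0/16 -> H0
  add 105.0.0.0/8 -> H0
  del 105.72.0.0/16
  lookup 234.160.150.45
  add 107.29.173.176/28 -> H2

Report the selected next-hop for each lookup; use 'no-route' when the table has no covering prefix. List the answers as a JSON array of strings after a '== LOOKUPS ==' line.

Trace:
  add 107.29.0.0/16 -> H1 at depth 16
  add 0.0.0.0/0 -> H0 at depth 0
  lookup 107.29.5.58: bits 0110101100011101 walk d0:H0→d1:-→d2:-→d3:-→d4:-→d5:-→d6:-→d7:-→d8:-→d9:-→d10:-→d11:-→d12:-→d13:-→d14:-→d15:-→d16:H1 -> H1
  lookup 141.176.145.57: bits ε walk d0:H0 -> H0
  lookup 107.29.0.1: bits 0110101100011101 walk d0:H0→d1:-→d2:-→d3:-→d4:-→d5:-→d6:-→d7:-→d8:-→d9:-→d10:-→d11:-→d12:-→d13:-→d14:-→d15:-→d16:H1 -> H1
  add 105.72.29.192/28 -> H2 at depth 28
  add 107.0.0.0/8 -> H2 at depth 8
  lookup 107.29.57.163: bits 0110101100011101 walk d0:H0→d1:-→d2:-→d3:-→d4:-→d5:-→d6:-→d7:-→d8:H2→d9:-→d10:-→d11:-→d12:-→d13:-→d14:-→d15:-→d16:H1 -> H1
  lookup 105.72.29.195: bits 0110100101001000000111011100 walk d0:H0→d1:-→d2:-→d3:-→d4:-→d5:-→d6:-→d7:-→d8:-→d9:-→d10:-→d11:-→d12:-→d13:-→d14:-→d15:-→d16:-→d17:-→d18:-→d19:-→d20:-→d21:-→d22:-→d23:-→d24:-→d25:-→d26:-→d27:-→d28:H2 -> H2
  lookup 207.124.109.69: bits ε walk d0:H0 -> H0
  lookup 194.229.8.151: bits ε walk d0:H0 -> H0
  add 107.29.0.0/16 -> H1 at depth 16
  add 107.29.173.128/26 -> H0 at depth 26
  lookup 107.29.173.131: bits 01101011000111011010110110 walk d0:H0→d1:-→d2:-→d3:-→d4:-→d5:-→d6:-→d7:-→d8:H2→d9:-→d10:-→d11:-→d12:-→d13:-→d14:-→d15:-→d16:H1→d17:-→d18:-→d19:-→d20:-→d21:-→d22:-→d23:-→d24:-→d25:-→d26:H0 -> H0
  add 140.59.240.0/20 -> H0 at depth 20
  lookup 105.72.29.194: bits 0110100101001000000111011100 walk d0:H0→d1:-→d2:-→d3:-→d4:-→d5:-→d6:-→d7:-→d8:-→d9:-→d10:-→d11:-→d12:-→d13:-→d14:-→d15:-→d16:-→d17:-→d18:-→d19:-→d20:-→d21:-→d22:-→d23:-→d24:-→d25:-→d26:-→d27:-→d28:H2 -> H2
  add 140.48.0.0/12 -> H2 at depth 12
  add 105.72.0.0/16 -> H0 at depth 16
  add 105.0.0.0/8 -> H0 at depth 8
  - 105.72.0.0/16 clear@16
  lookup 234.160.150.45: bits 1 walk d0:H0→d1:- -> H0
  add 107.29.173.176/28 -> H2 at depth 28

== LOOKUPS ==
["H1","H0","H1","H1","H2","H0","H0","H0","H2","H0"]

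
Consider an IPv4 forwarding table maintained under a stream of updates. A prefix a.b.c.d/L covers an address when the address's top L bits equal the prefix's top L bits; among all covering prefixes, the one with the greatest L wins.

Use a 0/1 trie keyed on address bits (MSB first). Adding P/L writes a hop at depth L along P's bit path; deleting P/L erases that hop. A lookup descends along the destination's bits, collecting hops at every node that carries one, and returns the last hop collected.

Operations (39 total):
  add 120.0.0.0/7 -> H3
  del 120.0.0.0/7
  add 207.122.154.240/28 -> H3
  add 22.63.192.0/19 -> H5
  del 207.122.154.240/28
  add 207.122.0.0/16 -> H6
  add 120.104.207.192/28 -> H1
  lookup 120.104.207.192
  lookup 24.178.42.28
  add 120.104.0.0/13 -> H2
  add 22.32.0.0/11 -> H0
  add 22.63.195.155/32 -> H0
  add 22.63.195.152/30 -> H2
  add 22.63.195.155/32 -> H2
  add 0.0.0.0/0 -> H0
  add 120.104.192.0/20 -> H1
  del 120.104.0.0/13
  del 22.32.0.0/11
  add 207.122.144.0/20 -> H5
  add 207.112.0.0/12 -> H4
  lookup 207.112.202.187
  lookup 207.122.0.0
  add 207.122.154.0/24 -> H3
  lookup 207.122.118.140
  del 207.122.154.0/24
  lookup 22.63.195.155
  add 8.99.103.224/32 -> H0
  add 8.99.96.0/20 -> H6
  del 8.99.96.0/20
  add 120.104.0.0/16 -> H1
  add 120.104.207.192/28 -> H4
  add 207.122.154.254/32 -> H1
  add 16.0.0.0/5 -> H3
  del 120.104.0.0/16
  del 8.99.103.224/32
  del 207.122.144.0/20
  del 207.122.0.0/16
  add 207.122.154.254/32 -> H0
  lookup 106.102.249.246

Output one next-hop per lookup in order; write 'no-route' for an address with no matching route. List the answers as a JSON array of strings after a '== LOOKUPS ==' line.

Process each operation:
  add 120.0.0.0/7 -> H3 at depth 7
  - 120.0.0.0/7 clear@7
  add 207.122.154.240/28 -> H3 at depth 28
  add 22.63.192.0/19 -> H5 at depth 19
  - 207.122.154.240/28 clear@28
  add 207.122.0.0/16 -> H6 at depth 16
  add 120.104.207.192/28 -> H1 at depth 28
  lookup 120.104.207.192: bits 0111100001101000110011111100 walk d0:-→d1:-→d2:-→d3:-→d4:-→d5:-→d6:-→d7:-→d8:-→d9:-→d10:-→d11:-→d12:-→d13:-→d14:-→d15:-→d16:-→d17:-→d18:-→d19:-→d20:-→d21:-→d22:-→d23:-→d24:-→d25:-→d26:-→d27:-→d28:H1 -> H1
  lookup 24.178.42.28: bits 0001 walk d0:-→d1:-→d2:-→d3:-→d4:- -> no-route
  add 120.104.0.0/13 -> H2 at depth 13
  add 22.32.0.0/11 -> H0 at depth 11
  add 22.63.195.155/32 -> H0 at depth 32
  add 22.63.195.152/30 -> H2 at depth 30
  add 22.63.195.155/32 -> H2 at depth 32
  add 0.0.0.0/0 -> H0 at depth 0
  add 120.104.192.0/20 -> H1 at depth 20
  - 120.104.0.0/13 clear@13
  - 22.32.0.0/11 clear@11
  add 207.122.144.0/20 -> H5 at depth 20
  add 207.112.0.0/12 -> H4 at depth 12
  lookup 207.112.202.187: bits 110011110111 walk d0:H0→d1:-→d2:-→d3:-→d4:-→d5:-→d6:-→d7:-→d8:-→d9:-→d10:-→d11:-→d12:H4 -> H4
  lookup 207.122.0.0: bits 1100111101111010 walk d0:H0→d1:-→d2:-→d3:-→d4:-→d5:-→d6:-→d7:-→d8:-→d9:-→d10:-→d11:-→d12:H4→d13:-→d14:-→d15:-→d16:H6 -> H6
  add 207.122.154.0/24 -> H3 at depth 24
  lookup 207.122.118.140: bits 1100111101111010 walk d0:H0→d1:-→d2:-→d3:-→d4:-→d5:-→d6:-→d7:-→d8:-→d9:-→d10:-→d11:-→d12:H4→d13:-→d14:-→d15:-→d16:H6 -> H6
  - 207.122.154.0/24 clear@24
  lookup 22.63.195.155: bits 00010110001111111100001110011011 walk d0:H0→d1:-→d2:-→d3:-→d4:-→d5:-→d6:-→d7:-→d8:-→d9:-→d10:-→d11:-→d12:-→d13:-→d14:-→d15:-→d16:-→d17:-→d18:-→d19:H5→d20:-→d21:-→d22:-→d23:-→d24:-→d25:-→d26:-→d27:-→d28:-→d29:-→d30:H2→d31:-→d32:H2 -> H2
  add 8.99.103.224/32 -> H0 at depth 32
  add 8.99.96.0/20 -> H6 at depth 20
  - 8.99.96.0/20 clear@20
  add 120.104.0.0/16 -> H1 at depth 16
  add 120.104.207.192/28 -> H4 at depth 28
  add 207.122.154.254/32 -> H1 at depth 32
  add 16.0.0.0/5 -> H3 at depth 5
  - 120.104.0.0/16 clear@16
  - 8.99.103.224/32 clear@32
  - 207.122.144.0/20 clear@20
  - 207.122.0.0/16 clear@16
  add 207.122.154.254/32 -> H0 at depth 32
  lookup 106.102.249.246: bits 011 walk d0:H0→d1:-→d2:-→d3:- -> H0

== LOOKUPS ==
["H1","no-route","H4","H6","H6","H2","H0"]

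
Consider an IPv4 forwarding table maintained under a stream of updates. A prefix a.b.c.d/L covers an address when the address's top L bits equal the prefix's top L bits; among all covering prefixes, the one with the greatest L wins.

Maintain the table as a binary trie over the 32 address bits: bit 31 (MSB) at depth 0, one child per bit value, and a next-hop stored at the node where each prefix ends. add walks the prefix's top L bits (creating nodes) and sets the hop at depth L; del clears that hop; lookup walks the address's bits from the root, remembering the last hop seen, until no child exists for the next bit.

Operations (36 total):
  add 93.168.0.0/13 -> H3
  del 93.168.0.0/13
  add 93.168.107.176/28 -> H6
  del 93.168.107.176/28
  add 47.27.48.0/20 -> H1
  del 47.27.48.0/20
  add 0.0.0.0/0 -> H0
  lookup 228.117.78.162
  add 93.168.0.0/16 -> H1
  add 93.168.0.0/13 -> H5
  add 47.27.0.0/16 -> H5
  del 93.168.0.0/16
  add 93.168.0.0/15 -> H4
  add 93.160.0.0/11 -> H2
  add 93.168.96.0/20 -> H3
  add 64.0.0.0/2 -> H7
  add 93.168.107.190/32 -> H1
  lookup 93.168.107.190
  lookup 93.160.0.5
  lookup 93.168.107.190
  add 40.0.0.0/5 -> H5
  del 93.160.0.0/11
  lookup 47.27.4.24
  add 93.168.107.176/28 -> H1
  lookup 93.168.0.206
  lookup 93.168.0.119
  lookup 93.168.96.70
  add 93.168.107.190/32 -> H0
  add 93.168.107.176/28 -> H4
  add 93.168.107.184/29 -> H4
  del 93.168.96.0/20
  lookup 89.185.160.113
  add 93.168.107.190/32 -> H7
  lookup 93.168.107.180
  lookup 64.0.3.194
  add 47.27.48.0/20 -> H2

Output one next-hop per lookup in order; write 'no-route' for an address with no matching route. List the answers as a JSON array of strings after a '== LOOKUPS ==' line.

Trace:
  add 93.168.0.0/13 -> H3 at depth 13
  - 93.168.0.0/13 clear@13
  add 93.168.107.176/28 -> H6 at depth 28
  - 93.168.107.176/28 clear@28
  add 47.27.48.0/20 -> H1 at depth 20
  - 47.27.48.0/20 clear@20
  add 0.0.0.0/0 -> H0 at depth 0
  ? 228.117.78.162  path d0:H0  best=H0
  add 93.168.0.0/16 -> H1 at depth 16
  add 93.168.0.0/13 -> H5 at depth 13
  add 47.27.0.0/16 -> H5 at depth 16
  - 93.168.0.0/16 clear@16
  add 93.168.0.0/15 -> H4 at depth 15
  add 93.160.0.0/11 -> H2 at depth 11
  add 93.168.96.0/20 -> H3 at depth 20
  add 64.0.0.0/2 -> H7 at depth 2
  add 93.168.107.190/32 -> H1 at depth 32
  ? 93.168.107.190  path d0:H0→d1:-→d2:H7→d3:-→d4:-→d5:-→d6:-→d7:-→d8:-→d9:-→d10:-→d11:H2→d12:-→d13:H5→d14:-→d15:H4→d16:-→d17:-→d18:-→d19:-→d20:H3→d21:-→d22:-→d23:-→d24:-→d25:-→d26:-→d27:-→d28:-→d29:-→d30:-→d31:-→d32:H1  best=H1
  ? 93.160.0.5  path d0:H0→d1:-→d2:H7→d3:-→d4:-→d5:-→d6:-→d7:-→d8:-→d9:-→d10:-→d11:H2→d12:-  best=H2
  ? 93.168.107.190  path d0:H0→d1:-→d2:H7→d3:-→d4:-→d5:-→d6:-→d7:-→d8:-→d9:-→d10:-→d11:H2→d12:-→d13:H5→d14:-→d15:H4→d16:-→d17:-→d18:-→d19:-→d20:H3→d21:-→d22:-→d23:-→d24:-→d25:-→d26:-→d27:-→d28:-→d29:-→d30:-→d31:-→d32:H1  best=H1
  add 40.0.0.0/5 -> H5 at depth 5
  - 93.160.0.0/11 clear@11
  ? 47.27.4.24  path d0:H0→d1:-→d2:-→d3:-→d4:-→d5:H5→d6:-→d7:-→d8:-→d9:-→d10:-→d11:-→d12:-→d13:-→d14:-→d15:-→d16:H5→d17:-→d18:-  best=H5
  add 93.168.107.176/28 -> H1 at depth 28
  ? 93.168.0.206  path d0:H0→d1:-→d2:H7→d3:-→d4:-→d5:-→d6:-→d7:-→d8:-→d9:-→d10:-→d11:-→d12:-→d13:H5→d14:-→d15:H4→d16:-→d17:-  best=H4
  ? 93.168.0.119  path d0:H0→d1:-→d2:H7→d3:-→d4:-→d5:-→d6:-→d7:-→d8:-→d9:-→d10:-→d11:-→d12:-→d13:H5→d14:-→d15:H4→d16:-→d17:-  best=H4
  ? 93.168.96.70  path d0:H0→d1:-→d2:H7→d3:-→d4:-→d5:-→d6:-→d7:-→d8:-→d9:-→d10:-→d11:-→d12:-→d13:H5→d14:-→d15:H4→d16:-→d17:-→d18:-→d19:-→d20:H3  best=H3
  add 93.168.107.190/32 -> H0 at depth 32
  add 93.168.107.176/28 -> H4 at depth 28
  add 93.168.107.184/29 -> H4 at depth 29
  - 93.168.96.0/20 clear@20
  ? 89.185.160.113  path d0:H0→d1:-→d2:H7→d3:-→d4:-→d5:-  best=H7
  add 93.168.107.190/32 -> H7 at depth 32
  ? 93.168.107.180  path d0:H0→d1:-→d2:H7→d3:-→d4:-→d5:-→d6:-→d7:-→d8:-→d9:-→d10:-→d11:-→d12:-→d13:H5→d14:-→d15:H4→d16:-→d17:-→d18:-→d19:-→d20:-→d21:-→d22:-→d23:-→d24:-→d25:-→d26:-→d27:-→d28:H4  best=H4
  ? 64.0.3.194  path d0:H0→d1:-→d2:H7→d3:-  best=H7
  add 47.27.48.0/20 -> H2 at depth 20

== LOOKUPS ==
["H0","H1","H2","H1","H5","H4","H4","H3","H7","H4","H7"]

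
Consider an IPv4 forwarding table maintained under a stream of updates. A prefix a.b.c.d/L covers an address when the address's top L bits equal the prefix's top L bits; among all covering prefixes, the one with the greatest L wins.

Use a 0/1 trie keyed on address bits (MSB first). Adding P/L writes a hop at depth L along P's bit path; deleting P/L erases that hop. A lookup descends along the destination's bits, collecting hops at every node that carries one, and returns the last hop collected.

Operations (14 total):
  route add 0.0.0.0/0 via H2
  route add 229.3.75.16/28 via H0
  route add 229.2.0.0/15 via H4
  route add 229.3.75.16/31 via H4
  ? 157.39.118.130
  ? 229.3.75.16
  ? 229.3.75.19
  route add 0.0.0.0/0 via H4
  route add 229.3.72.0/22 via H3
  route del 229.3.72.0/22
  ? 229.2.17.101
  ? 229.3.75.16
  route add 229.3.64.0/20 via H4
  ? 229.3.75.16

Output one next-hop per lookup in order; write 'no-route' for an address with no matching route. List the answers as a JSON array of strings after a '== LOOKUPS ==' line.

Apply in order:
  + 0.0.0.0/0 (H2) depth=0
  + 229.3.75.16/28 (H0) depth=28
  + 229.2.0.0/15 (H4) depth=15
  + 229.3.75.16/31 (H4) depth=31
  Q 157.39.118.130: descend 1 ; hops seen [H2] ; pick H2
  Q 229.3.75.16: descend 1110010100000011010010110001000 ; hops seen [H2,H4,H0,H4] ; pick H4
  Q 229.3.75.19: descend 111001010000001101001011000100 ; hops seen [H2,H4,H0] ; pick H0
  + 0.0.0.0/0 (H4) depth=0
  + 229.3.72.0/22 (H3) depth=22
  - 229.3.72.0/22 clear@22
  Q 229.2.17.101: descend 111001010000001 ; hops seen [H4,H4] ; pick H4
  Q 229.3.75.16: descend 1110010100000011010010110001000 ; hops seen [H4,H4,H0,H4] ; pick H4
  + 229.3.64.0/20 (H4) depth=20
  Q 229.3.75.16: descend 1110010100000011010010110001000 ; hops seen [H4,H4,H4,H0,H4] ; pick H4

== LOOKUPS ==
["H2","H4","H0","H4","H4","H4"]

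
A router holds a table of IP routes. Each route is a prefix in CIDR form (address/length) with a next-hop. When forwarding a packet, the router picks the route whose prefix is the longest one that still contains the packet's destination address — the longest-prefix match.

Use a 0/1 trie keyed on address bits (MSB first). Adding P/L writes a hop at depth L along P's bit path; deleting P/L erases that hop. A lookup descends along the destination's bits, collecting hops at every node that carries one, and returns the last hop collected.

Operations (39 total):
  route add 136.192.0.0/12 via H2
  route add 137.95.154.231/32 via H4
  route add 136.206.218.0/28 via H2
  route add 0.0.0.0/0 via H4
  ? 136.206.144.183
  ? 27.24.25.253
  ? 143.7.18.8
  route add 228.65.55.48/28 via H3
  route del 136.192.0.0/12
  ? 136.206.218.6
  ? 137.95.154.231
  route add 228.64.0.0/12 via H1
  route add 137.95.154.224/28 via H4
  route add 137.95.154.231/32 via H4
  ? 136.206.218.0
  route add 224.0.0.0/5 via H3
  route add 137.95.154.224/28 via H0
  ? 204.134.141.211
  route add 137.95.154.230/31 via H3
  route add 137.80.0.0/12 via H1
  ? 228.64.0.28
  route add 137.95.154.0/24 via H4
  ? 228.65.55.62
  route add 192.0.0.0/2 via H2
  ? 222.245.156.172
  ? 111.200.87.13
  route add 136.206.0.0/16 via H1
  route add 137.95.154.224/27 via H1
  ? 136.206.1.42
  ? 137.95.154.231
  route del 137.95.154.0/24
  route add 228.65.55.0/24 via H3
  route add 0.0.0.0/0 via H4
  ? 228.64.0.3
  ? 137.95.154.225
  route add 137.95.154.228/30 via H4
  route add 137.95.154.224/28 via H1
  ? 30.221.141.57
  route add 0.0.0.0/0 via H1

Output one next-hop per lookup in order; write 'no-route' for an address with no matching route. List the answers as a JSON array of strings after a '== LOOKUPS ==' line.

Apply in order:
  + 136.192.0.0/12 (H2) depth=12
  + 137.95.154.231/32 (H4) depth=32
  + 136.206.218.0/28 (H2) depth=28
  + 0.0.0.0/0 (H4) depth=0
  lookup 136.206.144.183: bits 10001000110011101 walk d0:H4→d1:-→d2:-→d3:-→d4:-→d5:-→d6:-→d7:-→d8:-→d9:-→d10:-→d11:-→d12:H2→d13:-→d14:-→d15:-→d16:-→d17:- -> H2
  lookup 27.24.25.253: bits ε walk d0:H4 -> H4
  lookup 143.7.18.8: bits 10001 walk d0:H4→d1:-→d2:-→d3:-→d4:-→d5:- -> H4
  + 228.65.55.48/28 (H3) depth=28
  del 136.192.0.0/12 (clear depth 12)
  lookup 136.206.218.6: bits 1000100011001110110110100000 walk d0:H4→d1:-→d2:-→d3:-→d4:-→d5:-→d6:-→d7:-→d8:-→d9:-→d10:-→d11:-→d12:-→d13:-→d14:-→d15:-→d16:-→d17:-→d18:-→d19:-→d20:-→d21:-→d22:-→d23:-→d24:-→d25:-→d26:-→d27:-→d28:H2 -> H2
  lookup 137.95.154.231: bits 10001001010111111001101011100111 walk d0:H4→d1:-→d2:-→d3:-→d4:-→d5:-→d6:-→d7:-→d8:-→d9:-→d10:-→d11:-→d12:-→d13:-→d14:-→d15:-→d16:-→d17:-→d18:-→d19:-→d20:-→d21:-→d22:-→d23:-→d24:-→d25:-→d26:-→d27:-→d28:-→d29:-→d30:-→d31:-→d32:H4 -> H4
  + 228.64.0.0/12 (H1) depth=12
  + 137.95.154.224/28 (H4) depth=28
  + 137.95.154.231/32 (H4) depth=32
  lookup 136.206.218.0: bits 1000100011001110110110100000 walk d0:H4→d1:-→d2:-→d3:-→d4:-→d5:-→d6:-→d7:-→d8:-→d9:-→d10:-→d11:-→d12:-→d13:-→d14:-→d15:-→d16:-→d17:-→d18:-→d19:-→d20:-→d21:-→d22:-→d23:-→d24:-→d25:-→d26:-→d27:-→d28:H2 -> H2
  + 224.0.0.0/5 (H3) depth=5
  + 137.95.154.224/28 (H0) depth=28
  lookup 204.134.141.211: bits 11 walk d0:H4→d1:-→d2:- -> H4
  + 137.95.154.230/31 (H3) depth=31
  + 137.80.0.0/12 (H1) depth=12
  lookup 228.64.0.28: bits 111001000100000 walk d0:H4→d1:-→d2:-→d3:-→d4:-→d5:H3→d6:-→d7:-→d8:-→d9:-→d10:-→d11:-→d12:H1→d13:-→d14:-→d15:- -> H1
  + 137.95.154.0/24 (H4) depth=24
  lookup 228.65.55.62: bits 1110010001000001001101110011 walk d0:H4→d1:-→d2:-→d3:-→d4:-→d5:H3→d6:-→d7:-→d8:-→d9:-→d10:-→d11:-→d12:H1→d13:-→d14:-→d15:-→d16:-→d17:-→d18:-→d19:-→d20:-→d21:-→d22:-→d23:-→d24:-→d25:-→d26:-→d27:-→d28:H3 -> H3
  + 192.0.0.0/2 (H2) depth=2
  lookup 222.245.156.172: bits 11 walk d0:H4→d1:-→d2:H2 -> H2
  lookup 111.200.87.13: bits ε walk d0:H4 -> H4
  + 136.206.0.0/16 (H1) depth=16
  + 137.95.154.224/27 (H1) depth=27
  lookup 136.206.1.42: bits 1000100011001110 walk d0:H4→d1:-→d2:-→d3:-→d4:-→d5:-→d6:-→d7:-→d8:-→d9:-→d10:-→d11:-→d12:-→d13:-→d14:-→d15:-→d16:H1 -> H1
  lookup 137.95.154.231: bits 10001001010111111001101011100111 walk d0:H4→d1:-→d2:-→d3:-→d4:-→d5:-→d6:-→d7:-→d8:-→d9:-→d10:-→d11:-→d12:H1→d13:-→d14:-→d15:-→d16:-→d17:-→d18:-→d19:-→d20:-→d21:-→d22:-→d23:-→d24:H4→d25:-→d26:-→d27:H1→d28:H0→d29:-→d30:-→d31:H3→d32:H4 -> H4
  del 137.95.154.0/24 (clear depth 24)
  + 228.65.55.0/24 (H3) depth=24
  + 0.0.0.0/0 (H4) depth=0
  lookup 228.64.0.3: bits 111001000100000 walk d0:H4→d1:-→d2:H2→d3:-→d4:-→d5:H3→d6:-→d7:-→d8:-→d9:-→d10:-→d11:-→d12:H1→d13:-→d14:-→d15:- -> H1
  lookup 137.95.154.225: bits 10001001010111111001101011100 walk d0:H4→d1:-→d2:-→d3:-→d4:-→d5:-→d6:-→d7:-→d8:-→d9:-→d10:-→d11:-→d12:H1→d13:-→d14:-→d15:-→d16:-→d17:-→d18:-→d19:-→d20:-→d21:-→d22:-→d23:-→d24:-→d25:-→d26:-→d27:H1→d28:H0→d29:- -> H0
  + 137.95.154.228/30 (H4) depth=30
  + 137.95.154.224/28 (H1) depth=28
  lookup 30.221.141.57: bits ε walk d0:H4 -> H4
  + 0.0.0.0/0 (H1) depth=0

== LOOKUPS ==
["H2","H4","H4","H2","H4","H2","H4","H1","H3","H2","H4","H1","H4","H1","H0","H4"]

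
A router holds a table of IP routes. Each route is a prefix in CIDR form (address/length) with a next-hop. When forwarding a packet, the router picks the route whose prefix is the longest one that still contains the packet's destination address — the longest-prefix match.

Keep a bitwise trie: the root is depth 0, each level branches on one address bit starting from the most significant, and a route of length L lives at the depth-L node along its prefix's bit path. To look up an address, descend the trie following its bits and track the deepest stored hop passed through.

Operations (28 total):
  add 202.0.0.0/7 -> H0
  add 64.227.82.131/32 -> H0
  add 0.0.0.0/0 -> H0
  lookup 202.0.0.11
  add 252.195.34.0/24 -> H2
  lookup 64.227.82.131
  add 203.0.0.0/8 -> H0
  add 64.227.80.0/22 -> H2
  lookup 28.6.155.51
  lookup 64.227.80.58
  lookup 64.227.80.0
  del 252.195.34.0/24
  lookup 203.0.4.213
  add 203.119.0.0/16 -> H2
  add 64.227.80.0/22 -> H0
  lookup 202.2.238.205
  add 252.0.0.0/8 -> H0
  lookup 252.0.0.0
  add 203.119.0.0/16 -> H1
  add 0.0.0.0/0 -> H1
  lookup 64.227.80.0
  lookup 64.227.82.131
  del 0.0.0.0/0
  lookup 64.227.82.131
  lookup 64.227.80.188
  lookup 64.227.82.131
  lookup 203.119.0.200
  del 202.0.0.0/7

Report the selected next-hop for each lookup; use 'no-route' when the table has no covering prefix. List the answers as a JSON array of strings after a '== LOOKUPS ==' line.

Apply in order:
  add 202.0.0.0/7 -> H0 at depth 7
  add 64.227.82.131/32 -> H0 at depth 32
  add 0.0.0.0/0 -> H0 at depth 0
  ? 202.0.0.11  path d0:H0→d1:-→d2:-→d3:-→d4:-→d5:-→d6:-→d7:H0  best=H0
  add 252.195.34.0/24 -> H2 at depth 24
  ? 64.227.82.131  path d0:H0→d1:-→d2:-→d3:-→d4:-→d5:-→d6:-→d7:-→d8:-→d9:-→d10:-→d11:-→d12:-→d13:-→d14:-→d15:-→d16:-→d17:-→d18:-→d19:-→d20:-→d21:-→d22:-→d23:-→d24:-→d25:-→d26:-→d27:-→d28:-→d29:-→d30:-→d31:-→d32:H0  best=H0
  add 203.0.0.0/8 -> H0 at depth 8
  add 64.227.80.0/22 -> H2 at depth 22
  ? 28.6.155.51  path d0:H0→d1:-  best=H0
  ? 64.227.80.58  path d0:H0→d1:-→d2:-→d3:-→d4:-→d5:-→d6:-→d7:-→d8:-→d9:-→d10:-→d11:-→d12:-→d13:-→d14:-→d15:-→d16:-→d17:-→d18:-→d19:-→d20:-→d21:-→d22:H2  best=H2
  ? 64.227.80.0  path d0:H0→d1:-→d2:-→d3:-→d4:-→d5:-→d6:-→d7:-→d8:-→d9:-→d10:-→d11:-→d12:-→d13:-→d14:-→d15:-→d16:-→d17:-→d18:-→d19:-→d20:-→d21:-→d22:H2  best=H2
  - 252.195.34.0/24 clear@24
  ? 203.0.4.213  path d0:H0→d1:-→d2:-→d3:-→d4:-→d5:-→d6:-→d7:H0→d8:H0  best=H0
  add 203.119.0.0/16 -> H2 at depth 16
  add 64.227.80.0/22 -> H0 at depth 22
  ? 202.2.238.205  path d0:H0→d1:-→d2:-→d3:-→d4:-→d5:-→d6:-→d7:H0  best=H0
  add 252.0.0.0/8 -> H0 at depth 8
  ? 252.0.0.0  path d0:H0→d1:-→d2:-→d3:-→d4:-→d5:-→d6:-→d7:-→d8:H0  best=H0
  add 203.119.0.0/16 -> H1 at depth 16
  add 0.0.0.0/0 -> H1 at depth 0
  ? 64.227.80.0  path d0:H1→d1:-→d2:-→d3:-→d4:-→d5:-→d6:-→d7:-→d8:-→d9:-→d10:-→d11:-→d12:-→d13:-→d14:-→d15:-→d16:-→d17:-→d18:-→d19:-→d20:-→d21:-→d22:H0  best=H0
  ? 64.227.82.131  path d0:H1→d1:-→d2:-→d3:-→d4:-→d5:-→d6:-→d7:-→d8:-→d9:-→d10:-→d11:-→d12:-→d13:-→d14:-→d15:-→d16:-→d17:-→d18:-→d19:-→d20:-→d21:-→d22:H0→d23:-→d24:-→d25:-→d26:-→d27:-→d28:-→d29:-→d30:-→d31:-→d32:H0  best=H0
  - 0.0.0.0/0 clear@0
  ? 64.227.82.131  path d0:-→d1:-→d2:-→d3:-→d4:-→d5:-→d6:-→d7:-→d8:-→d9:-→d10:-→d11:-→d12:-→d13:-→d14:-→d15:-→d16:-→d17:-→d18:-→d19:-→d20:-→d21:-→d22:H0→d23:-→d24:-→d25:-→d26:-→d27:-→d28:-→d29:-→d30:-→d31:-→d32:H0  best=H0
  ? 64.227.80.188  path d0:-→d1:-→d2:-→d3:-→d4:-→d5:-→d6:-→d7:-→d8:-→d9:-→d10:-→d11:-→d12:-→d13:-→d14:-→d15:-→d16:-→d17:-→d18:-→d19:-→d20:-→d21:-→d22:H0  best=H0
  ? 64.227.82.131  path d0:-→d1:-→d2:-→d3:-→d4:-→d5:-→d6:-→d7:-→d8:-→d9:-→d10:-→d11:-→d12:-→d13:-→d14:-→d15:-→d16:-→d17:-→d18:-→d19:-→d20:-→d21:-→d22:H0→d23:-→d24:-→d25:-→d26:-→d27:-→d28:-→d29:-→d30:-→d31:-→d32:H0  best=H0
  ? 203.119.0.200  path d0:-→d1:-→d2:-→d3:-→d4:-→d5:-→d6:-→d7:H0→d8:H0→d9:-→d10:-→d11:-→d12:-→d13:-→d14:-→d15:-→d16:H1  best=H1
  - 202.0.0.0/7 clear@7

== LOOKUPS ==
["H0","H0","H0","H2","H2","H0","H0","H0","H0","H0","H0","H0","H0","H1"]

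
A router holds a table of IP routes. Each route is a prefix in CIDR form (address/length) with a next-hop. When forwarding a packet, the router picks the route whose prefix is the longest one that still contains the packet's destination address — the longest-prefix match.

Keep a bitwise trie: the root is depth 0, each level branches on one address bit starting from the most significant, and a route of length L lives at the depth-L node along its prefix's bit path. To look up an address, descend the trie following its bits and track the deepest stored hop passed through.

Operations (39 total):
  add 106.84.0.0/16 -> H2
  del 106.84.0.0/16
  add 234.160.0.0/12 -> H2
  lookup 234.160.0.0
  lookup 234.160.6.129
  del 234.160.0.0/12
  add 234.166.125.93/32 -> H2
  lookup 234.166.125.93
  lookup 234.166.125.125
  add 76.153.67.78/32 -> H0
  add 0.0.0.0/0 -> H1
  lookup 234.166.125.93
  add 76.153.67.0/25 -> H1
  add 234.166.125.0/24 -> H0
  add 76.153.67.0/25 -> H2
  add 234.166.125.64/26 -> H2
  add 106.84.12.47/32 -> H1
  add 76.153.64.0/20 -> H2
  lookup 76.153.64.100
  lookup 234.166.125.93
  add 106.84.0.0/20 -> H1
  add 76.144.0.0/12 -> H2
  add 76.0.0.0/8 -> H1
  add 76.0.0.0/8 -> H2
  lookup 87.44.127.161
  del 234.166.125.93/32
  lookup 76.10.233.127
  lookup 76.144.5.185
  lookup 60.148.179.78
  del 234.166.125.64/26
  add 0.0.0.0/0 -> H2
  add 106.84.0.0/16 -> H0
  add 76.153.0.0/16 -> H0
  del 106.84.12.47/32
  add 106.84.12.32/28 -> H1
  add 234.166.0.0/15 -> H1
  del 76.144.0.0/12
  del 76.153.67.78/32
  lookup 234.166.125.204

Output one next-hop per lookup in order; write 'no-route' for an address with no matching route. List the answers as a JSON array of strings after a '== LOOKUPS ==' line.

Process each operation:
  add 106.84.0.0/16 -> H2 at depth 16
  del 106.84.0.0/16 (clear depth 16)
  add 234.160.0.0/12 -> H2 at depth 12
  lookup 234.160.0.0: bits 111010101010 walk d0:-→d1:-→d2:-→d3:-→d4:-→d5:-→d6:-→d7:-→d8:-→d9:-→d10:-→d11:-→d12:H2 -> H2
  lookup 234.160.6.129: bits 111010101010 walk d0:-→d1:-→d2:-→d3:-→d4:-→d5:-→d6:-→d7:-→d8:-→d9:-→d10:-→d11:-→d12:H2 -> H2
  del 234.160.0.0/12 (clear depth 12)
  add 234.166.125.93/32 -> H2 at depth 32
  lookup 234.166.125.93: bits 11101010101001100111110101011101 walk d0:-→d1:-→d2:-→d3:-→d4:-→d5:-→d6:-→d7:-→d8:-→d9:-→d10:-→d11:-→d12:-→d13:-→d14:-→d15:-→d16:-→d17:-→d18:-→d19:-→d20:-→d21:-→d22:-→d23:-→d24:-→d25:-→d26:-→d27:-→d28:-→d29:-→d30:-→d31:-→d32:H2 -> H2
  lookup 234.166.125.125: bits 11101010101001100111110101 walk d0:-→d1:-→d2:-→d3:-→d4:-→d5:-→d6:-→d7:-→d8:-→d9:-→d10:-→d11:-→d12:-→d13:-→d14:-→d15:-→d16:-→d17:-→d18:-→d19:-→d20:-→d21:-→d22:-→d23:-→d24:-→d25:-→d26:- -> no-route
  add 76.153.67.78/32 -> H0 at depth 32
  add 0.0.0.0/0 -> H1 at depth 0
  lookup 234.166.125.93: bits 11101010101001100111110101011101 walk d0:H1→d1:-→d2:-→d3:-→d4:-→d5:-→d6:-→d7:-→d8:-→d9:-→d10:-→d11:-→d12:-→d13:-→d14:-→d15:-→d16:-→d17:-→d18:-→d19:-→d20:-→d21:-→d22:-→d23:-→d24:-→d25:-→d26:-→d27:-→d28:-→d29:-→d30:-→d31:-→d32:H2 -> H2
  add 76.153.67.0/25 -> H1 at depth 25
  add 234.166.125.0/24 -> H0 at depth 24
  add 76.153.67.0/25 -> H2 at depth 25
  add 234.166.125.64/26 -> H2 at depth 26
  add 106.84.12.47/32 -> H1 at depth 32
  add 76.153.64.0/20 -> H2 at depth 20
  lookup 76.153.64.100: bits 0100110010011001010000 walk d0:H1→d1:-→d2:-→d3:-→d4:-→d5:-→d6:-→d7:-→d8:-→d9:-→d10:-→d11:-→d12:-→d13:-→d14:-→d15:-→d16:-→d17:-→d18:-→d19:-→d20:H2→d21:-→d22:- -> H2
  lookup 234.166.125.93: bits 11101010101001100111110101011101 walk d0:H1→d1:-→d2:-→d3:-→d4:-→d5:-→d6:-→d7:-→d8:-→d9:-→d10:-→d11:-→d12:-→d13:-→d14:-→d15:-→d16:-→d17:-→d18:-→d19:-→d20:-→d21:-→d22:-→d23:-→d24:H0→d25:-→d26:H2→d27:-→d28:-→d29:-→d30:-→d31:-→d32:H2 -> H2
  add 106.84.0.0/20 -> H1 at depth 20
  add 76.144.0.0/12 -> H2 at depth 12
  add 76.0.0.0/8 -> H1 at depth 8
  add 76.0.0.0/8 -> H2 at depth 8
  lookup 87.44.127.161: bits 010 walk d0:H1→d1:-→d2:-→d3:- -> H1
  del 234.166.125.93/32 (clear depth 32)
  lookup 76.10.233.127: bits 01001100 walk d0:H1→d1:-→d2:-→d3:-→d4:-→d5:-→d6:-→d7:-→d8:H2 -> H2
  lookup 76.144.5.185: bits 010011001001 walk d0:H1→d1:-→d2:-→d3:-→d4:-→d5:-→d6:-→d7:-→d8:H2→d9:-→d10:-→d11:-→d12:H2 -> H2
  lookup 60.148.179.78: bits 0 walk d0:H1→d1:- -> H1
  del 234.166.125.64/26 (clear depth 26)
  add 0.0.0.0/0 -> H2 at depth 0
  add 106.84.0.0/16 -> H0 at depth 16
  add 76.153.0.0/16 -> H0 at depth 16
  del 106.84.12.47/32 (clear depth 32)
  add 106.84.12.32/28 -> H1 at depth 28
  add 234.166.0.0/15 -> H1 at depth 15
  del 76.144.0.0/12 (clear depth 12)
  del 76.153.67.78/32 (clear depth 32)
  lookup 234.166.125.204: bits 111010101010011001111101 walk d0:H2→d1:-→d2:-→d3:-→d4:-→d5:-→d6:-→d7:-→d8:-→d9:-→d10:-→d11:-→d12:-→d13:-→d14:-→d15:H1→d16:-→d17:-→d18:-→d19:-→d20:-→d21:-→d22:-→d23:-→d24:H0 -> H0

== LOOKUPS ==
["H2","H2","H2","no-route","H2","H2","H2","H1","H2","H2","H1","H0"]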